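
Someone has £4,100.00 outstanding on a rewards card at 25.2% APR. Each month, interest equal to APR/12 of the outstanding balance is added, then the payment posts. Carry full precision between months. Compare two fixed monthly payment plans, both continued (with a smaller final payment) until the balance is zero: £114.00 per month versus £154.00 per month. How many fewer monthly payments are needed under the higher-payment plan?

28 fewer payments

Monthly rate r = 25.2%/12 = 2.1% = 0.021.
At £114.00/mo: n = ⌈−ln(1 − rB₀/P)/ln(1+r)⌉ = 68 payments (last £83.29); total interest = total paid − £4,100.00 = £3,621.29.
At £154.00/mo: 40 payments (last £62.61); total interest £1,968.61.
Payments saved = 68 − 40 = 28.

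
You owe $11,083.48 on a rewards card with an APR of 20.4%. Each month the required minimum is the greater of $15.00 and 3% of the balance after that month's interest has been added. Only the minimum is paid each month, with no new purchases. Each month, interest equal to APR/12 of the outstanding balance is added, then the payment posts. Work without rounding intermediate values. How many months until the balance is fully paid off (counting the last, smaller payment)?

278 months

Monthly rate r = 20.4%/12 = 1.7% = 0.017.
While 3% of the post-interest balance exceeds $15.00, each month B ← (B·(1+r))·(1 − 0.03), i.e. B shrinks by the factor (1+r)·0.97 = 0.98649.
This holds for months 1–230. Entering month 231 the balance is $485.28; 3% of the post-interest balance is now below $15.00, so the flat $15.00 minimum applies from here.
From month 231 a fixed $15.00 at rate r clears $485.28 in 48 more payments. Total: 230 + 48 = 278 months.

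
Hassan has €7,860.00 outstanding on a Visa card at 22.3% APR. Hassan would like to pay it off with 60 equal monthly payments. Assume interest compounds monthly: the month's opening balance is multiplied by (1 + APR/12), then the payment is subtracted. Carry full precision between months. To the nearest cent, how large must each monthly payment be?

€218.43

Monthly rate r = 22.3%/12 = 1.85833% = 0.0185833.
Level-payment amortization: P = B₀·r / (1 − (1+r)^(−n)) = 7860.00·0.0185833 / (1 − 1.01858^(−60)).
Denominator 1 − (1+r)^(−60) = 0.668711731.
P = 146.065 / 0.668711731 ≈ 218.43.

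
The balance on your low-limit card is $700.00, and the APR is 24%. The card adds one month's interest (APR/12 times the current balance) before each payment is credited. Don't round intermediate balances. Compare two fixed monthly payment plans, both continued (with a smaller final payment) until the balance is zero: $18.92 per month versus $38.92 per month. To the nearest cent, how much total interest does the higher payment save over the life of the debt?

Monthly rate r = 24%/12 = 2% = 0.02.
At $18.92/mo: n = ⌈−ln(1 − rB₀/P)/ln(1+r)⌉ = 69 payments (last $0.32); total interest = total paid − $700.00 = $586.88.
At $38.92/mo: 23 payments (last $20.10); total interest $176.34.
Interest saved = $586.88 − $176.34 = $410.54.

$410.54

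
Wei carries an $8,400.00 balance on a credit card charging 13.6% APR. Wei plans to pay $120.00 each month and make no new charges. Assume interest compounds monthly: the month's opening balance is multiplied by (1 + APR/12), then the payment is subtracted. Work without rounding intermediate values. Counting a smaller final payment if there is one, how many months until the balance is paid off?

Monthly rate r = 13.6%/12 = 1.13333% = 0.0113333.
Recurrence: B ← B·(1+r) − $120.00.
Month 1: interest $95.20; balance after payment $8,375.20.
Month 2: interest $94.92; balance after payment $8,350.12.
Closed form: n = −ln(1 − rB₀/P)/ln(1+r) = −ln(0.20667)/ln(1.01133) ≈ 139.903, so the balance reaches zero during payment 140.

140 payments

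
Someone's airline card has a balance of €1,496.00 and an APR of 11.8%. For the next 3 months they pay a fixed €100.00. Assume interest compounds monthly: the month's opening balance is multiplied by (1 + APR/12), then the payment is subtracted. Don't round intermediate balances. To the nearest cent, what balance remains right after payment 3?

Monthly rate r = 11.8%/12 = 0.983333% = 0.00983333.
Each month: B ← B·(1+r) − €100.00.
Month 1: interest €14.71; balance after payment €1,410.71.
Month 2: interest €13.87; balance after payment €1,324.58.
Month 3: interest €13.03; balance after payment €1,237.61.

€1,237.61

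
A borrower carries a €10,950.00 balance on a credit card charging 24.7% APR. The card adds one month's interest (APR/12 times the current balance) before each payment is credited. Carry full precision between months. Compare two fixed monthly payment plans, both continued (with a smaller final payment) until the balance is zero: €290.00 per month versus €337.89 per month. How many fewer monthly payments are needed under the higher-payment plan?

20 fewer payments

Monthly rate r = 24.7%/12 = 2.05833% = 0.0205833.
At €290.00/mo: n = ⌈−ln(1 − rB₀/P)/ln(1+r)⌉ = 74 payments (last €201.96); total interest = total paid − €10,950.00 = €10,421.96.
At €337.89/mo: 54 payments (last €330.17); total interest €7,288.34.
Payments saved = 74 − 54 = 20.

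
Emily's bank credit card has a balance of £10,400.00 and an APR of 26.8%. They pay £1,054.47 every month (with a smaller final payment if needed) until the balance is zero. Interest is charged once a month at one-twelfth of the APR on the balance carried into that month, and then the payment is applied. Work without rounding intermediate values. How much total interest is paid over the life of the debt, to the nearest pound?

Monthly rate r = 26.8%/12 = 2.23333% = 0.0223333.
Payoff takes n = ⌈−ln(1 − rB₀/P)/ln(1+r)⌉ = ⌈11.265⌉ = 12 payments; the last is £281.18.
Total paid = 11·£1,054.47 + £281.18 = £11,880.35.
Total interest = total paid − principal = £11,880.35 − £10,400.00 = £1,480.35.

£1,480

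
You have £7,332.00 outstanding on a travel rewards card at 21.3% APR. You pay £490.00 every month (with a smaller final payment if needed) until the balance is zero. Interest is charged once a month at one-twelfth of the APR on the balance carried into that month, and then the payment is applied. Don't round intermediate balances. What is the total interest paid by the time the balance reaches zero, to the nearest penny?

Monthly rate r = 21.3%/12 = 1.775% = 0.01775.
Payoff takes n = ⌈−ln(1 − rB₀/P)/ln(1+r)⌉ = ⌈17.545⌉ = 18 payments; the last is £268.30.
Total paid = 17·£490.00 + £268.30 = £8,598.30.
Total interest = total paid − principal = £8,598.30 − £7,332.00 = £1,266.30.

£1,266.30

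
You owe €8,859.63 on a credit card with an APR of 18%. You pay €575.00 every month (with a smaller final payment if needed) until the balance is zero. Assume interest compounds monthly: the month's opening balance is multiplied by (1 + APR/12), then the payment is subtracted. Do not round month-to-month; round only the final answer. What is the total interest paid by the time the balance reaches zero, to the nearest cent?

€1,291.53

Monthly rate r = 18%/12 = 1.5% = 0.015.
Payoff takes n = ⌈−ln(1 − rB₀/P)/ln(1+r)⌉ = ⌈17.653⌉ = 18 payments; the last is €376.16.
Total paid = 17·€575.00 + €376.16 = €10,151.16.
Total interest = total paid − principal = €10,151.16 − €8,859.63 = €1,291.53.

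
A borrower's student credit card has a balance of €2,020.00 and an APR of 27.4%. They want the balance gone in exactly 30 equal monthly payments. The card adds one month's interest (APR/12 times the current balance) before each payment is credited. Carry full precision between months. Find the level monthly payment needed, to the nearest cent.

€93.74

Monthly rate r = 27.4%/12 = 2.28333% = 0.0228333.
Level-payment amortization: P = B₀·r / (1 − (1+r)^(−n)) = 2020.00·0.0228333 / (1 − 1.02283^(−30)).
Denominator 1 − (1+r)^(−30) = 0.492011579.
P = 46.1233 / 0.492011579 ≈ 93.74.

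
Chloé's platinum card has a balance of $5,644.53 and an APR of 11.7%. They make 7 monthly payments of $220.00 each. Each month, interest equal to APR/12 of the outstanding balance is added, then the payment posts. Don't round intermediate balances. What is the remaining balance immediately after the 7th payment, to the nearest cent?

$4,455.44

Monthly rate r = 11.7%/12 = 0.975% = 0.00975.
Each month: B ← B·(1+r) − $220.00.
Month 1: interest $55.03; balance after payment $5,479.56.
Month 2: interest $53.43; balance after payment $5,312.99.
Month 3: interest $51.80; balance after payment $5,144.79.
Month 4: interest $50.16; balance after payment $4,974.95.
Month 5: interest $48.51; balance after payment $4,803.46.
Month 6: interest $46.83; balance after payment $4,630.29.
Month 7: interest $45.15; balance after payment $4,455.44.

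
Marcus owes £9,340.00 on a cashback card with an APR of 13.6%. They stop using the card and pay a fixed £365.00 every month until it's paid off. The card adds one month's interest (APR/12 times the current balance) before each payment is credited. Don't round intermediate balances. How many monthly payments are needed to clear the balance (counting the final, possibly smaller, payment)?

31 payments

Monthly rate r = 13.6%/12 = 1.13333% = 0.0113333.
Recurrence: B ← B·(1+r) − £365.00.
Month 1: interest £105.85; balance after payment £9,080.85.
Month 2: interest £102.92; balance after payment £8,818.77.
Closed form: n = −ln(1 − rB₀/P)/ln(1+r) = −ln(0.70999)/ln(1.01133) ≈ 30.392, so the balance reaches zero during payment 31.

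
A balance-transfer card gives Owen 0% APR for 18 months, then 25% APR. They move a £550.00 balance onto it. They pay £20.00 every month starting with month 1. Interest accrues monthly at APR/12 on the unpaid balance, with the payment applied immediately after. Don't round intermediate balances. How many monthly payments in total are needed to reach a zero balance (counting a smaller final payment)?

29 months

Promo months 1–18 at r₀ = 0%/12 = 0; months 19+ at r₁ = 25%/12 = 0.0208333.
After month 18 (no interest yet): B = £550.00 − 18·£20.00 = £190.00.
Then at r₁ with £20.00/mo: n₂ = −ln(1 − r₁·B/P)/ln(1+r₁) ≈ 10.70 → 11 more payments.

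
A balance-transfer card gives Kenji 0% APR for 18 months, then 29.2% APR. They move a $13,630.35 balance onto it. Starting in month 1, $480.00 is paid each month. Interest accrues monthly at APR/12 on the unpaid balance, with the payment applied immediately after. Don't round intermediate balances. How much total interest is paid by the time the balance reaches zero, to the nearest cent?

$833.47

Promo months 1–18 at r₀ = 0%/12 = 0; months 19+ at r₁ = 29.2%/12 = 0.0243333.
After month 18 (no interest yet): B = $13,630.35 − 18·$480.00 = $4,990.35.
Then at r₁ with $480.00/mo: n₂ = −ln(1 − r₁·B/P)/ln(1+r₁) ≈ 12.13 → 13 more payments.
Total paid = 30·$480.00 + $63.82 = $14,463.82; interest = $14,463.82 − $13,630.35 = $833.47.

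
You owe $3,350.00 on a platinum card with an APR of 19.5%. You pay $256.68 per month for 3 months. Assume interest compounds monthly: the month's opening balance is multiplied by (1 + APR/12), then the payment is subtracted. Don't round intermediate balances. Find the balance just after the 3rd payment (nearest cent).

$2,733.36

Monthly rate r = 19.5%/12 = 1.625% = 0.01625.
Each month: B ← B·(1+r) − $256.68.
Month 1: interest $54.44; balance after payment $3,147.76.
Month 2: interest $51.15; balance after payment $2,942.23.
Month 3: interest $47.81; balance after payment $2,733.36.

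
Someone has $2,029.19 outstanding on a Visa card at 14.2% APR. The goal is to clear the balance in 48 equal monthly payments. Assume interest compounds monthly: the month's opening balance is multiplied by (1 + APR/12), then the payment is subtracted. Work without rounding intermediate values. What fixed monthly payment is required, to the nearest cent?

$55.65

Monthly rate r = 14.2%/12 = 1.18333% = 0.0118333.
Level-payment amortization: P = B₀·r / (1 − (1+r)^(−n)) = 2029.19·0.0118333 / (1 − 1.01183^(−48)).
Denominator 1 − (1+r)^(−48) = 0.431449769.
P = 24.0121 / 0.431449769 ≈ 55.65.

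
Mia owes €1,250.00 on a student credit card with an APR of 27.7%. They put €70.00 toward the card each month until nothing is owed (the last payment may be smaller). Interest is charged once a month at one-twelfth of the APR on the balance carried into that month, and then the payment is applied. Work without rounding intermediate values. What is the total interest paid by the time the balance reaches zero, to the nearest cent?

€380.07

Monthly rate r = 27.7%/12 = 2.30833% = 0.0230833.
Payoff takes n = ⌈−ln(1 − rB₀/P)/ln(1+r)⌉ = ⌈23.284⌉ = 24 payments; the last is €20.07.
Total paid = 23·€70.00 + €20.07 = €1,630.07.
Total interest = total paid − principal = €1,630.07 − €1,250.00 = €380.07.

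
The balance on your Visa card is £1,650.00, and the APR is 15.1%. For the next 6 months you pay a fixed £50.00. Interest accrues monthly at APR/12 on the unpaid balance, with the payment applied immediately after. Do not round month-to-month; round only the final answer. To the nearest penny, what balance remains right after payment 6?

Monthly rate r = 15.1%/12 = 1.25833% = 0.0125833.
Each month: B ← B·(1+r) − £50.00.
Month 1: interest £20.76; balance after payment £1,620.76.
Month 2: interest £20.39; balance after payment £1,591.16.
Month 3: interest £20.02; balance after payment £1,561.18.
Month 4: interest £19.64; balance after payment £1,530.82.
Month 5: interest £19.26; balance after payment £1,500.09.
Month 6: interest £18.88; balance after payment £1,468.96.

£1,468.96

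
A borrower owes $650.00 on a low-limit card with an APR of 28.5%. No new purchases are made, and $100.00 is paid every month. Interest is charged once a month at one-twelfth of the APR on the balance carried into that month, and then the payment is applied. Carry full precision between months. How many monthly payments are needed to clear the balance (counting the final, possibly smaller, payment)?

8 months

Monthly rate r = 28.5%/12 = 2.375% = 0.02375.
Recurrence: B ← B·(1+r) − $100.00.
Month 1: interest $15.44; balance after payment $565.44.
Month 2: interest $13.43; balance after payment $478.87.
Closed form: n = −ln(1 − rB₀/P)/ln(1+r) = −ln(0.84562)/ln(1.02375) ≈ 7.144, so the balance reaches zero during payment 8.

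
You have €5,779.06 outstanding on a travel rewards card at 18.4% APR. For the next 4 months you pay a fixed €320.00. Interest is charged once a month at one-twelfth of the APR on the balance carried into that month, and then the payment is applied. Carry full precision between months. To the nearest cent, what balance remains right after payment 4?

Monthly rate r = 18.4%/12 = 1.53333% = 0.0153333.
Each month: B ← B·(1+r) − €320.00.
Month 1: interest €88.61; balance after payment €5,547.67.
Month 2: interest €85.06; balance after payment €5,312.74.
Month 3: interest €81.46; balance after payment €5,074.20.
Month 4: interest €77.80; balance after payment €4,832.00.

€4,832.00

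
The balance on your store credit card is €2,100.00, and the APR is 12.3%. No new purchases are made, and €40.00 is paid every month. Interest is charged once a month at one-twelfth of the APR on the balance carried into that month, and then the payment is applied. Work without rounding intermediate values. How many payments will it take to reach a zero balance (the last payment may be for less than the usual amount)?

76 payments

Monthly rate r = 12.3%/12 = 1.025% = 0.01025.
Recurrence: B ← B·(1+r) − €40.00.
Month 1: interest €21.53; balance after payment €2,081.53.
Month 2: interest €21.34; balance after payment €2,062.86.
Closed form: n = −ln(1 − rB₀/P)/ln(1+r) = −ln(0.46187)/ln(1.01025) ≈ 75.748, so the balance reaches zero during payment 76.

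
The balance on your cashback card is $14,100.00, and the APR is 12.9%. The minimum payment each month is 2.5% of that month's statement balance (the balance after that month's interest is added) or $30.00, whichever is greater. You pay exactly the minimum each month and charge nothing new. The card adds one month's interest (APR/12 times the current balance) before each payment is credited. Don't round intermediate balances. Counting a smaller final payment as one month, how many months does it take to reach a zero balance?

222 months

Monthly rate r = 12.9%/12 = 1.075% = 0.01075.
While 2.5% of the post-interest balance exceeds $30.00, each month B ← (B·(1+r))·(1 − 0.025), i.e. B shrinks by the factor (1+r)·0.975 = 0.98548.
This holds for months 1–170. Entering month 171 the balance is $1,173.39; 2.5% of the post-interest balance is now below $30.00, so the flat $30.00 minimum applies from here.
From month 171 a fixed $30.00 at rate r clears $1,173.39 in 52 more payments. Total: 170 + 52 = 222 months.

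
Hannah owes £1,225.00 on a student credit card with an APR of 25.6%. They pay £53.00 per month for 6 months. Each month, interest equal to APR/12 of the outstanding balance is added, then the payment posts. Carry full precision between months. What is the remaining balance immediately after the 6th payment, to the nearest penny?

Monthly rate r = 25.6%/12 = 2.13333% = 0.0213333.
Each month: B ← B·(1+r) − £53.00.
Month 1: interest £26.13; balance after payment £1,198.13.
Month 2: interest £25.56; balance after payment £1,170.69.
Month 3: interest £24.97; balance after payment £1,142.67.
Month 4: interest £24.38; balance after payment £1,114.05.
Month 5: interest £23.77; balance after payment £1,084.81.
Month 6: interest £23.14; balance after payment £1,054.95.

£1,054.95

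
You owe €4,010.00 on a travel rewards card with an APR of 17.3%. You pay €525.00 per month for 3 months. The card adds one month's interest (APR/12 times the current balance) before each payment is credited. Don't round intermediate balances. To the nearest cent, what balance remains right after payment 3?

€2,588.13

Monthly rate r = 17.3%/12 = 1.44167% = 0.0144167.
Each month: B ← B·(1+r) − €525.00.
Month 1: interest €57.81; balance after payment €3,542.81.
Month 2: interest €51.08; balance after payment €3,068.89.
Month 3: interest €44.24; balance after payment €2,588.13.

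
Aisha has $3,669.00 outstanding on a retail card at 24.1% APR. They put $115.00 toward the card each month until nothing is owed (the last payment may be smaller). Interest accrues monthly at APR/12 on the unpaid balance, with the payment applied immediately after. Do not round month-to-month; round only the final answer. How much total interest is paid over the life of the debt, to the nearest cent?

Monthly rate r = 24.1%/12 = 2.00833% = 0.0200833.
Payoff takes n = ⌈−ln(1 − rB₀/P)/ln(1+r)⌉ = ⌈51.484⌉ = 52 payments; the last is $55.95.
Total paid = 51·$115.00 + $55.95 = $5,920.95.
Total interest = total paid − principal = $5,920.95 − $3,669.00 = $2,251.95.

$2,251.95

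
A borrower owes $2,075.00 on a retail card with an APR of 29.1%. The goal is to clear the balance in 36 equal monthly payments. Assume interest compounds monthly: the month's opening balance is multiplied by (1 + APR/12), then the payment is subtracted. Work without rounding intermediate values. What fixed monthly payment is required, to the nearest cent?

$87.07

Monthly rate r = 29.1%/12 = 2.425% = 0.02425.
Level-payment amortization: P = B₀·r / (1 − (1+r)^(−n)) = 2075.00·0.02425 / (1 − 1.02425^(−36)).
Denominator 1 − (1+r)^(−36) = 0.577929513.
P = 50.3188 / 0.577929513 ≈ 87.07.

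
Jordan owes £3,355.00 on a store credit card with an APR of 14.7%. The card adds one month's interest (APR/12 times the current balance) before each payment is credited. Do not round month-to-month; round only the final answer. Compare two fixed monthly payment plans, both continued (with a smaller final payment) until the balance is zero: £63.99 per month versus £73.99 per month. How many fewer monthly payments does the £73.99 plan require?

18 fewer payments

Monthly rate r = 14.7%/12 = 1.225% = 0.01225.
At £63.99/mo: n = ⌈−ln(1 − rB₀/P)/ln(1+r)⌉ = 85 payments (last £27.55); total interest = total paid − £3,355.00 = £2,047.71.
At £73.99/mo: 67 payments (last £43.47); total interest £1,571.81.
Payments saved = 85 − 67 = 18.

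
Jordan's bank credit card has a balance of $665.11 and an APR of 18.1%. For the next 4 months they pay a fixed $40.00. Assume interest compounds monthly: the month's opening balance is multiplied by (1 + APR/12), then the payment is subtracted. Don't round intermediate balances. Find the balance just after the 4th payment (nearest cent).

$542.50

Monthly rate r = 18.1%/12 = 1.50833% = 0.0150833.
Each month: B ← B·(1+r) − $40.00.
Month 1: interest $10.03; balance after payment $635.14.
Month 2: interest $9.58; balance after payment $604.72.
Month 3: interest $9.12; balance after payment $573.84.
Month 4: interest $8.66; balance after payment $542.50.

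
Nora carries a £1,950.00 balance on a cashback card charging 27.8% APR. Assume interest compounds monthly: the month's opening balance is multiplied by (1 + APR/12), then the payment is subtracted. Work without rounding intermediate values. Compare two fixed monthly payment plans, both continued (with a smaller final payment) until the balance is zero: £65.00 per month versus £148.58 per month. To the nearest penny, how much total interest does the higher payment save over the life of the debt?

£1,018.44

Monthly rate r = 27.8%/12 = 2.31667% = 0.0231667.
At £65.00/mo: n = ⌈−ln(1 − rB₀/P)/ln(1+r)⌉ = 52 payments (last £55.22); total interest = total paid − £1,950.00 = £1,420.22.
At £148.58/mo: 16 payments (last £123.08); total interest £401.78.
Interest saved = £1,420.22 − £401.78 = £1,018.44.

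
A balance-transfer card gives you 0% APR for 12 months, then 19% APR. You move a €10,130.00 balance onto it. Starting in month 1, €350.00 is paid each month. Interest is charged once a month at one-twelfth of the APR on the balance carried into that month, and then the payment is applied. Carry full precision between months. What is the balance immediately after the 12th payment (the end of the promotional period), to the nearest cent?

€5,930.00

Promo months 1–12 at r₀ = 0%/12 = 0; months 13+ at r₁ = 19%/12 = 0.0158333.
After month 12 (no interest yet): B = €10,130.00 − 12·€350.00 = €5,930.00.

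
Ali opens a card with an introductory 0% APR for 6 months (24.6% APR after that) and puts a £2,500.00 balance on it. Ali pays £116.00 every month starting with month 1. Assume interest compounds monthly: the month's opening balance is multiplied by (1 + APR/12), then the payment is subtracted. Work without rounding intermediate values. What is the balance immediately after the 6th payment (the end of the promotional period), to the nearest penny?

£1,804.00

Promo months 1–6 at r₀ = 0%/12 = 0; months 7+ at r₁ = 24.6%/12 = 0.0205.
After month 6 (no interest yet): B = £2,500.00 − 6·£116.00 = £1,804.00.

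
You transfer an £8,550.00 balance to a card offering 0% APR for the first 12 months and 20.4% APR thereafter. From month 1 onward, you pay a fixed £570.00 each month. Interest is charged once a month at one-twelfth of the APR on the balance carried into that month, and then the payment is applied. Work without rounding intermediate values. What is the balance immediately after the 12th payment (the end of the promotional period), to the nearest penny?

£1,710.00

Promo months 1–12 at r₀ = 0%/12 = 0; months 13+ at r₁ = 20.4%/12 = 0.017.
After month 12 (no interest yet): B = £8,550.00 − 12·£570.00 = £1,710.00.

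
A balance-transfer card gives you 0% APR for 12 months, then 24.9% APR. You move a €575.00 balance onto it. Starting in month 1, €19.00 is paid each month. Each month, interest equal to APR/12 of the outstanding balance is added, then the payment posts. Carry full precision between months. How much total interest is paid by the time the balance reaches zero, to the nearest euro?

€94

Promo months 1–12 at r₀ = 0%/12 = 0; months 13+ at r₁ = 24.9%/12 = 0.02075.
After month 12 (no interest yet): B = €575.00 − 12·€19.00 = €347.00.
Then at r₁ with €19.00/mo: n₂ = −ln(1 − r₁·B/P)/ln(1+r₁) ≈ 23.19 → 24 more payments.
Total paid = 35·€19.00 + €3.73 = €668.73; interest = €668.73 − €575.00 = €93.73.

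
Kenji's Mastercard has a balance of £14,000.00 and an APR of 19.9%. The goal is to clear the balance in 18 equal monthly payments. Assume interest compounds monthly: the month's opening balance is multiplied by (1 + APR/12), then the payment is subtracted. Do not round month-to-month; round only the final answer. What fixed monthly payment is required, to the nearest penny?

£906.01

Monthly rate r = 19.9%/12 = 1.65833% = 0.0165833.
Level-payment amortization: P = B₀·r / (1 − (1+r)^(−n)) = 14000.00·0.0165833 / (1 − 1.01658^(−18)).
Denominator 1 − (1+r)^(−18) = 0.256251222.
P = 232.167 / 0.256251222 ≈ 906.01.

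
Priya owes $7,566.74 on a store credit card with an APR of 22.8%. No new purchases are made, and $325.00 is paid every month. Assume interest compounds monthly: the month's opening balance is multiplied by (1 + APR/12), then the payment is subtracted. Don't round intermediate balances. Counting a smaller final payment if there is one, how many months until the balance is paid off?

Monthly rate r = 22.8%/12 = 1.9% = 0.019.
Recurrence: B ← B·(1+r) − $325.00.
Month 1: interest $143.77; balance after payment $7,385.51.
Month 2: interest $140.32; balance after payment $7,200.83.
Closed form: n = −ln(1 − rB₀/P)/ln(1+r) = −ln(0.55764)/ln(1.019) ≈ 31.030, so the balance reaches zero during payment 32.

32 payments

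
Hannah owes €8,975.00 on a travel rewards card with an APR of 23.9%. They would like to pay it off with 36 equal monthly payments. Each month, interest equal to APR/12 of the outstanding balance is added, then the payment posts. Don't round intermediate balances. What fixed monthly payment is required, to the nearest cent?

€351.64

Monthly rate r = 23.9%/12 = 1.99167% = 0.0199167.
Level-payment amortization: P = B₀·r / (1 − (1+r)^(−n)) = 8975.00·0.0199167 / (1 − 1.01992^(−36)).
Denominator 1 − (1+r)^(−36) = 0.508332835.
P = 178.752 / 0.508332835 ≈ 351.64.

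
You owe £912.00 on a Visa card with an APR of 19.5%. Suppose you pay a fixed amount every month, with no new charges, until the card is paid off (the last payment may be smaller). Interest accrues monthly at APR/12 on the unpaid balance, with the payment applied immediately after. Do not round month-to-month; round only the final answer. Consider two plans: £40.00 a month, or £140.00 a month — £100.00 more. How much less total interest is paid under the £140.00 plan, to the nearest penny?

£176.72

Monthly rate r = 19.5%/12 = 1.625% = 0.01625.
At £40.00/mo: n = ⌈−ln(1 − rB₀/P)/ln(1+r)⌉ = 29 payments (last £28.57); total interest = total paid − £912.00 = £236.57.
At £140.00/mo: 7 payments (last £131.85); total interest £59.85.
Interest saved = £236.57 − £59.85 = £176.72.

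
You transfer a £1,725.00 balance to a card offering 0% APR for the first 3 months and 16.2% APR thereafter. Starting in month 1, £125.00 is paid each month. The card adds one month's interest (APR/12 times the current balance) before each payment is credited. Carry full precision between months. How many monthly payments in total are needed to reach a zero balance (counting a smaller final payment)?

Promo months 1–3 at r₀ = 0%/12 = 0; months 4+ at r₁ = 16.2%/12 = 0.0135.
After month 3 (no interest yet): B = £1,725.00 − 3·£125.00 = £1,350.00.
Then at r₁ with £125.00/mo: n₂ = −ln(1 − r₁·B/P)/ln(1+r₁) ≈ 11.75 → 12 more payments.

15 months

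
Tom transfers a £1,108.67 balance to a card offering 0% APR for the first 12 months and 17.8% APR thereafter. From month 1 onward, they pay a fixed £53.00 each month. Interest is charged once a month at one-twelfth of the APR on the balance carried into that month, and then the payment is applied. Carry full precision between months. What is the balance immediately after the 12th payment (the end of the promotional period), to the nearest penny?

£472.67

Promo months 1–12 at r₀ = 0%/12 = 0; months 13+ at r₁ = 17.8%/12 = 0.0148333.
After month 12 (no interest yet): B = £1,108.67 − 12·£53.00 = £472.67.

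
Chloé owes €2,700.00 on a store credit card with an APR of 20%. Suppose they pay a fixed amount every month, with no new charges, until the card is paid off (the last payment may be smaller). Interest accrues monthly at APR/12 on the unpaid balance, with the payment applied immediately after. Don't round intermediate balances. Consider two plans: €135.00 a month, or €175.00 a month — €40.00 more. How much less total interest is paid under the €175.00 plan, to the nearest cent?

€164.74

Monthly rate r = 20%/12 = 1.66667% = 0.0166667.
At €135.00/mo: n = ⌈−ln(1 − rB₀/P)/ln(1+r)⌉ = 25 payments (last €71.84); total interest = total paid − €2,700.00 = €611.84.
At €175.00/mo: 18 payments (last €172.10); total interest €447.10.
Interest saved = €611.84 − €447.10 = €164.74.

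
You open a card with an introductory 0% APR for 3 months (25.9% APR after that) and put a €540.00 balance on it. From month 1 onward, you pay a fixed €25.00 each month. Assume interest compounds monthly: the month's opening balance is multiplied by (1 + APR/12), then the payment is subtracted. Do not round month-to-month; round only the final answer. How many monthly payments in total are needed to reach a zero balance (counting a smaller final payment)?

28 payments

Promo months 1–3 at r₀ = 0%/12 = 0; months 4+ at r₁ = 25.9%/12 = 0.0215833.
After month 3 (no interest yet): B = €540.00 − 3·€25.00 = €465.00.
Then at r₁ with €25.00/mo: n₂ = −ln(1 − r₁·B/P)/ln(1+r₁) ≈ 24.04 → 25 more payments.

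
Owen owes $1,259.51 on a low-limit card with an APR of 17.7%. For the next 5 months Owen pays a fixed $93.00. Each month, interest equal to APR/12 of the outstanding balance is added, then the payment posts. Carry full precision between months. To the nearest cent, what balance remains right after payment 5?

$876.26

Monthly rate r = 17.7%/12 = 1.475% = 0.01475.
Each month: B ← B·(1+r) − $93.00.
Month 1: interest $18.58; balance after payment $1,185.09.
Month 2: interest $17.48; balance after payment $1,109.57.
Month 3: interest $16.37; balance after payment $1,032.93.
Month 4: interest $15.24; balance after payment $955.17.
Month 5: interest $14.09; balance after payment $876.26.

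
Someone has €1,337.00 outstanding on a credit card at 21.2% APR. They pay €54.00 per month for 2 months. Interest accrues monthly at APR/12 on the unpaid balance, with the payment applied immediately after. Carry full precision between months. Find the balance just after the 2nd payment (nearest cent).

Monthly rate r = 21.2%/12 = 1.76667% = 0.0176667.
Each month: B ← B·(1+r) − €54.00.
Month 1: interest €23.62; balance after payment €1,306.62.
Month 2: interest €23.08; balance after payment €1,275.70.

€1,275.70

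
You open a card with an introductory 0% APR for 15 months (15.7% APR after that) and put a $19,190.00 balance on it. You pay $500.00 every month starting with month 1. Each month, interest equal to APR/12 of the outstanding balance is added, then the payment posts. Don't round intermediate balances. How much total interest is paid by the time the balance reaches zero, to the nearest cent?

Promo months 1–15 at r₀ = 0%/12 = 0; months 16+ at r₁ = 15.7%/12 = 0.0130833.
After month 15 (no interest yet): B = $19,190.00 − 15·$500.00 = $11,690.00.
Then at r₁ with $500.00/mo: n₂ = −ln(1 − r₁·B/P)/ln(1+r₁) ≈ 28.09 → 29 more payments.
Total paid = 43·$500.00 + $45.07 = $21,545.07; interest = $21,545.07 − $19,190.00 = $2,355.07.

$2,355.07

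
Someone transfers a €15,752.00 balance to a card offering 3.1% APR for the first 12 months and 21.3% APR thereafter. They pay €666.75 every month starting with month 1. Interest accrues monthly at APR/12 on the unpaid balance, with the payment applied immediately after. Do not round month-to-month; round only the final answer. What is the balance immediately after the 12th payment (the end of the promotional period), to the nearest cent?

€8,131.64

Promo months 1–12 at r₀ = 3.1%/12 = 0.00258333; months 13+ at r₁ = 21.3%/12 = 0.01775.
After month 12: iterate B ← B·(1+r₀) − €666.75 for 12 months → €8,131.64.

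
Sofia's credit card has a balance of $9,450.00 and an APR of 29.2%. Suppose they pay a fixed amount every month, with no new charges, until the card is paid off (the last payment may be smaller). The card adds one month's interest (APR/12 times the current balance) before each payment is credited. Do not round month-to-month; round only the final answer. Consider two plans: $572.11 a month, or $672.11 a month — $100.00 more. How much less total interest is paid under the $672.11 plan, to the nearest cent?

$525.76

Monthly rate r = 29.2%/12 = 2.43333% = 0.0243333.
At $572.11/mo: n = ⌈−ln(1 − rB₀/P)/ln(1+r)⌉ = 22 payments (last $219.86); total interest = total paid − $9,450.00 = $2,784.17.
At $672.11/mo: 18 payments (last $282.54); total interest $2,258.41.
Interest saved = $2,784.17 − $2,258.41 = $525.76.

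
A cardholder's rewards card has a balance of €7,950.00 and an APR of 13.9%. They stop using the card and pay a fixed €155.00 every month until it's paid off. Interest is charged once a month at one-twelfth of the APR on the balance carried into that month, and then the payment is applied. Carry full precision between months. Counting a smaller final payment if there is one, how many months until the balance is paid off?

Monthly rate r = 13.9%/12 = 1.15833% = 0.0115833.
Recurrence: B ← B·(1+r) − €155.00.
Month 1: interest €92.09; balance after payment €7,887.09.
Month 2: interest €91.36; balance after payment €7,823.45.
Closed form: n = −ln(1 − rB₀/P)/ln(1+r) = −ln(0.40589)/ln(1.01158) ≈ 78.293, so the balance reaches zero during payment 79.

79 payments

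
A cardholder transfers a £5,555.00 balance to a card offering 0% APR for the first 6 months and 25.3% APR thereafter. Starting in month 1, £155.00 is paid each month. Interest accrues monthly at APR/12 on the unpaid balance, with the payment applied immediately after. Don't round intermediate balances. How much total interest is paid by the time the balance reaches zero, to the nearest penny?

Promo months 1–6 at r₀ = 0%/12 = 0; months 7+ at r₁ = 25.3%/12 = 0.0210833.
After month 6 (no interest yet): B = £5,555.00 − 6·£155.00 = £4,625.00.
Then at r₁ with £155.00/mo: n₂ = −ln(1 − r₁·B/P)/ln(1+r₁) ≈ 47.54 → 48 more payments.
Total paid = 53·£155.00 + £83.65 = £8,298.65; interest = £8,298.65 − £5,555.00 = £2,743.65.

£2,743.65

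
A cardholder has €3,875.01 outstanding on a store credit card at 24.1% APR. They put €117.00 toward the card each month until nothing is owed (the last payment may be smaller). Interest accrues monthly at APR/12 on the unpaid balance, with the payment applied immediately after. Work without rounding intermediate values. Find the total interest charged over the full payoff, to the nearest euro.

€2,563

Monthly rate r = 24.1%/12 = 2.00833% = 0.0200833.
Payoff takes n = ⌈−ln(1 − rB₀/P)/ln(1+r)⌉ = ⌈55.023⌉ = 56 payments; the last is €2.67.
Total paid = 55·€117.00 + €2.67 = €6,437.67.
Total interest = total paid − principal = €6,437.67 − €3,875.01 = €2,562.66.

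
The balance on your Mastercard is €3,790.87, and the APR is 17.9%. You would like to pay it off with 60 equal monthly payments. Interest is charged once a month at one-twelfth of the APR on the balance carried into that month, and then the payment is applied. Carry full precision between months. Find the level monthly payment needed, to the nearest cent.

€96.06

Monthly rate r = 17.9%/12 = 1.49167% = 0.0149167.
Level-payment amortization: P = B₀·r / (1 − (1+r)^(−n)) = 3790.87·0.0149167 / (1 − 1.01492^(−60)).
Denominator 1 − (1+r)^(−60) = 0.58868274.
P = 56.5471 / 0.58868274 ≈ 96.06.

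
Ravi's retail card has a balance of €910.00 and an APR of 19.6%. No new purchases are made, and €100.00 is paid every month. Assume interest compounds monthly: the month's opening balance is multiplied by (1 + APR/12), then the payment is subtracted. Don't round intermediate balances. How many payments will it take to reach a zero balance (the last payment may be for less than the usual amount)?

10 months

Monthly rate r = 19.6%/12 = 1.63333% = 0.0163333.
Recurrence: B ← B·(1+r) − €100.00.
Month 1: interest €14.86; balance after payment €824.86.
Month 2: interest €13.47; balance after payment €738.34.
Closed form: n = −ln(1 − rB₀/P)/ln(1+r) = −ln(0.85137)/ln(1.01633) ≈ 9.932, so the balance reaches zero during payment 10.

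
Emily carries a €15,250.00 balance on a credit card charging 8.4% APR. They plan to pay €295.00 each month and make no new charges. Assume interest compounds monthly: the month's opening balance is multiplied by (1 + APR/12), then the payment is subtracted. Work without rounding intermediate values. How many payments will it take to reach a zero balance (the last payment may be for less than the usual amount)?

65 payments

Monthly rate r = 8.4%/12 = 0.7% = 0.007.
Recurrence: B ← B·(1+r) − €295.00.
Month 1: interest €106.75; balance after payment €15,061.75.
Month 2: interest €105.43; balance after payment €14,872.18.
Closed form: n = −ln(1 − rB₀/P)/ln(1+r) = −ln(0.63814)/ln(1.007) ≈ 64.396, so the balance reaches zero during payment 65.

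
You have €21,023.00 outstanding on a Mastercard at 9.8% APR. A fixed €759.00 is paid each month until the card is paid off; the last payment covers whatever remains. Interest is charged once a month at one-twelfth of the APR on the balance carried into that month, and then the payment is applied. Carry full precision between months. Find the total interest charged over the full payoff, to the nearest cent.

Monthly rate r = 9.8%/12 = 0.816667% = 0.00816667.
Payoff takes n = ⌈−ln(1 − rB₀/P)/ln(1+r)⌉ = ⌈31.530⌉ = 32 payments; the last is €402.67.
Total paid = 31·€759.00 + €402.67 = €23,931.67.
Total interest = total paid − principal = €23,931.67 − €21,023.00 = €2,908.67.

€2,908.67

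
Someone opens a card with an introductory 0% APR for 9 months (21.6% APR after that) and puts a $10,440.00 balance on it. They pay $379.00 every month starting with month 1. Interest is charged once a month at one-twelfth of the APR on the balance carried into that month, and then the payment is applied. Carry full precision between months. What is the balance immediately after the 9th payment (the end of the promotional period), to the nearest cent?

$7,029.00

Promo months 1–9 at r₀ = 0%/12 = 0; months 10+ at r₁ = 21.6%/12 = 0.018.
After month 9 (no interest yet): B = $10,440.00 − 9·$379.00 = $7,029.00.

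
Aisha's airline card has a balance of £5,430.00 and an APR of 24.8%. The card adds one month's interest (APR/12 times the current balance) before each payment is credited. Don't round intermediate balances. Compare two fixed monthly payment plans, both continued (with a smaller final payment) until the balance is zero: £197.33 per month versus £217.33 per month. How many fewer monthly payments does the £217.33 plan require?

6 fewer payments

Monthly rate r = 24.8%/12 = 2.06667% = 0.0206667.
At £197.33/mo: n = ⌈−ln(1 − rB₀/P)/ln(1+r)⌉ = 42 payments (last £21.77); total interest = total paid − £5,430.00 = £2,682.30.
At £217.33/mo: 36 payments (last £111.57); total interest £2,288.12.
Payments saved = 42 − 36 = 6.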